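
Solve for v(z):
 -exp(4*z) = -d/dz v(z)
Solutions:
 v(z) = C1 + exp(4*z)/4


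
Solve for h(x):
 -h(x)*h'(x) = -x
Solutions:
 h(x) = -sqrt(C1 + x^2)
 h(x) = sqrt(C1 + x^2)


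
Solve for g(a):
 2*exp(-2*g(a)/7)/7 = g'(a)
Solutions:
 g(a) = 7*log(-sqrt(C1 + 2*a)) - 7*log(7) + 7*log(2)/2
 g(a) = 7*log(C1 + 2*a)/2 - 7*log(7) + 7*log(2)/2


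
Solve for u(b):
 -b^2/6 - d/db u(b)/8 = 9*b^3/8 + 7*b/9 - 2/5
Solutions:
 u(b) = C1 - 9*b^4/4 - 4*b^3/9 - 28*b^2/9 + 16*b/5


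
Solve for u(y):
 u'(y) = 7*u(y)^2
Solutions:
 u(y) = -1/(C1 + 7*y)


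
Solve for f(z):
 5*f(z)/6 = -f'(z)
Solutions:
 f(z) = C1*exp(-5*z/6)


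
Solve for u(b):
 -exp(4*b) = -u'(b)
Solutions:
 u(b) = C1 + exp(4*b)/4


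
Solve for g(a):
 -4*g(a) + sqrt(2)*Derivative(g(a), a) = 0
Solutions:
 g(a) = C1*exp(2*sqrt(2)*a)


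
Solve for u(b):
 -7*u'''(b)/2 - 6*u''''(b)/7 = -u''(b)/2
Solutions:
 u(b) = C1 + C2*b + C3*exp(b*(-49 + sqrt(2737))/24) + C4*exp(-b*(49 + sqrt(2737))/24)


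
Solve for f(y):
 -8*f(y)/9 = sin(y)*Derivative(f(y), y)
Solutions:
 f(y) = C1*(cos(y) + 1)^(4/9)/(cos(y) - 1)^(4/9)


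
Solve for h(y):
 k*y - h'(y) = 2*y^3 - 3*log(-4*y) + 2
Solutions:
 h(y) = C1 + k*y^2/2 - y^4/2 + 3*y*log(-y) + y*(-5 + 6*log(2))


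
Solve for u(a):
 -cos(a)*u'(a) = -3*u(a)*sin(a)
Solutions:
 u(a) = C1/cos(a)^3


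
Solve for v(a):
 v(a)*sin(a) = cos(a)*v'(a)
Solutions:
 v(a) = C1/cos(a)


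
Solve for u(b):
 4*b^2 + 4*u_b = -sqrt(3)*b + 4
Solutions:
 u(b) = C1 - b^3/3 - sqrt(3)*b^2/8 + b


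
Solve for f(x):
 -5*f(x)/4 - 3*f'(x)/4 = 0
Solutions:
 f(x) = C1*exp(-5*x/3)


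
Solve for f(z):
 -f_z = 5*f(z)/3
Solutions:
 f(z) = C1*exp(-5*z/3)


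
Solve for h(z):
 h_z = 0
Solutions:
 h(z) = C1


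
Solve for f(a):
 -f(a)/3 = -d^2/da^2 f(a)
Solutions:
 f(a) = C1*exp(-sqrt(3)*a/3) + C2*exp(sqrt(3)*a/3)


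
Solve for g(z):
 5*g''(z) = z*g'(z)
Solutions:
 g(z) = C1 + C2*erfi(sqrt(10)*z/10)


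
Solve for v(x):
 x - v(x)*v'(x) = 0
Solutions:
 v(x) = -sqrt(C1 + x^2)
 v(x) = sqrt(C1 + x^2)


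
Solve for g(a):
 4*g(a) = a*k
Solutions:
 g(a) = a*k/4


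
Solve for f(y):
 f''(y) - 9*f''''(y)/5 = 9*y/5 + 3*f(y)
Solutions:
 f(y) = -3*y/5 + (C1*sin(3^(3/4)*5^(1/4)*y*sin(atan(sqrt(515)/5)/2)/3) + C2*cos(3^(3/4)*5^(1/4)*y*sin(atan(sqrt(515)/5)/2)/3))*exp(-3^(3/4)*5^(1/4)*y*cos(atan(sqrt(515)/5)/2)/3) + (C3*sin(3^(3/4)*5^(1/4)*y*sin(atan(sqrt(515)/5)/2)/3) + C4*cos(3^(3/4)*5^(1/4)*y*sin(atan(sqrt(515)/5)/2)/3))*exp(3^(3/4)*5^(1/4)*y*cos(atan(sqrt(515)/5)/2)/3)


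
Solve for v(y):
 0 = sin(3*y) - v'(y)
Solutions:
 v(y) = C1 - cos(3*y)/3


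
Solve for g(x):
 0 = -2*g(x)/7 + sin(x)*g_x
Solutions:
 g(x) = C1*(cos(x) - 1)^(1/7)/(cos(x) + 1)^(1/7)


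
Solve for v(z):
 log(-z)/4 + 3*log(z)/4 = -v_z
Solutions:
 v(z) = C1 - z*log(z) + z*(1 - I*pi/4)


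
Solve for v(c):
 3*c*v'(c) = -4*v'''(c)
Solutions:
 v(c) = C1 + Integral(C2*airyai(-6^(1/3)*c/2) + C3*airybi(-6^(1/3)*c/2), c)


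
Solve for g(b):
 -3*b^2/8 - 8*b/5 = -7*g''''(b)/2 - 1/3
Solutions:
 g(b) = C1 + C2*b + C3*b^2 + C4*b^3 + b^6/3360 + 2*b^5/525 - b^4/252


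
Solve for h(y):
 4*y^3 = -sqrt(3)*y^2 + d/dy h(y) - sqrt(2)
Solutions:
 h(y) = C1 + y^4 + sqrt(3)*y^3/3 + sqrt(2)*y


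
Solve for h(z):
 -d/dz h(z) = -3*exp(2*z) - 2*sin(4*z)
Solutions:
 h(z) = C1 + 3*exp(2*z)/2 - cos(4*z)/2


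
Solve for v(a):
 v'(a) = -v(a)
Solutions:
 v(a) = C1*exp(-a)


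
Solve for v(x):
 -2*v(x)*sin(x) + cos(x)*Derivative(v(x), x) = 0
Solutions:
 v(x) = C1/cos(x)^2


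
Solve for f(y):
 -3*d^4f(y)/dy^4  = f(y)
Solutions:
 f(y) = (C1*sin(sqrt(2)*3^(3/4)*y/6) + C2*cos(sqrt(2)*3^(3/4)*y/6))*exp(-sqrt(2)*3^(3/4)*y/6) + (C3*sin(sqrt(2)*3^(3/4)*y/6) + C4*cos(sqrt(2)*3^(3/4)*y/6))*exp(sqrt(2)*3^(3/4)*y/6)


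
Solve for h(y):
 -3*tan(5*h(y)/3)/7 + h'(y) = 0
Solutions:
 h(y) = -3*asin(C1*exp(5*y/7))/5 + 3*pi/5
 h(y) = 3*asin(C1*exp(5*y/7))/5


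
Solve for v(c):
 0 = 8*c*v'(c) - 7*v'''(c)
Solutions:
 v(c) = C1 + Integral(C2*airyai(2*7^(2/3)*c/7) + C3*airybi(2*7^(2/3)*c/7), c)


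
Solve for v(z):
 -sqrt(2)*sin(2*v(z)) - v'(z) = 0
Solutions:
 v(z) = pi - acos((-C1 - exp(4*sqrt(2)*z))/(C1 - exp(4*sqrt(2)*z)))/2
 v(z) = acos((-C1 - exp(4*sqrt(2)*z))/(C1 - exp(4*sqrt(2)*z)))/2


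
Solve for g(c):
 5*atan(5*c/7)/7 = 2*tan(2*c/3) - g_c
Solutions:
 g(c) = C1 - 5*c*atan(5*c/7)/7 + log(25*c^2 + 49)/2 - 3*log(cos(2*c/3))


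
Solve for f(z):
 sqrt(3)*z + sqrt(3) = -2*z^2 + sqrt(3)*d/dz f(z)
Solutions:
 f(z) = C1 + 2*sqrt(3)*z^3/9 + z^2/2 + z


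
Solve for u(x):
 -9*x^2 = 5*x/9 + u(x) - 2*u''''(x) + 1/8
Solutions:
 u(x) = C1*exp(-2^(3/4)*x/2) + C2*exp(2^(3/4)*x/2) + C3*sin(2^(3/4)*x/2) + C4*cos(2^(3/4)*x/2) - 9*x^2 - 5*x/9 - 1/8


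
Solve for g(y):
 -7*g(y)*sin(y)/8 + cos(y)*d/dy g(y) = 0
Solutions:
 g(y) = C1/cos(y)^(7/8)


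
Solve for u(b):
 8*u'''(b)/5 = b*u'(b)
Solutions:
 u(b) = C1 + Integral(C2*airyai(5^(1/3)*b/2) + C3*airybi(5^(1/3)*b/2), b)


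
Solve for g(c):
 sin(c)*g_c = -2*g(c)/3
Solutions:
 g(c) = C1*(cos(c) + 1)^(1/3)/(cos(c) - 1)^(1/3)


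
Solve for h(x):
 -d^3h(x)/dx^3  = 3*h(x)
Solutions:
 h(x) = C3*exp(-3^(1/3)*x) + (C1*sin(3^(5/6)*x/2) + C2*cos(3^(5/6)*x/2))*exp(3^(1/3)*x/2)


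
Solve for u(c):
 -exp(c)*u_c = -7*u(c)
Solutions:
 u(c) = C1*exp(-7*exp(-c))


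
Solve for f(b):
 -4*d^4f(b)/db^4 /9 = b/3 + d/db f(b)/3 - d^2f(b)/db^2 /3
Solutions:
 f(b) = C1 + C2*exp(b*((2*sqrt(2) + 3)^(-1/3) + (2*sqrt(2) + 3)^(1/3))/4)*sin(sqrt(3)*b*(-(2*sqrt(2) + 3)^(1/3) + (2*sqrt(2) + 3)^(-1/3))/4) + C3*exp(b*((2*sqrt(2) + 3)^(-1/3) + (2*sqrt(2) + 3)^(1/3))/4)*cos(sqrt(3)*b*(-(2*sqrt(2) + 3)^(1/3) + (2*sqrt(2) + 3)^(-1/3))/4) + C4*exp(-b*((2*sqrt(2) + 3)^(-1/3) + (2*sqrt(2) + 3)^(1/3))/2) - b^2/2 - b


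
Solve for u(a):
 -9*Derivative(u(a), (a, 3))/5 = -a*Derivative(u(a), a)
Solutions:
 u(a) = C1 + Integral(C2*airyai(15^(1/3)*a/3) + C3*airybi(15^(1/3)*a/3), a)


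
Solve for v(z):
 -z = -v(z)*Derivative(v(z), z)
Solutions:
 v(z) = -sqrt(C1 + z^2)
 v(z) = sqrt(C1 + z^2)


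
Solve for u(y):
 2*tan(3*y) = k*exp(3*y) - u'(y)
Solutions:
 u(y) = C1 + k*exp(3*y)/3 + 2*log(cos(3*y))/3


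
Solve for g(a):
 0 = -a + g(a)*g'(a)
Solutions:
 g(a) = -sqrt(C1 + a^2)
 g(a) = sqrt(C1 + a^2)


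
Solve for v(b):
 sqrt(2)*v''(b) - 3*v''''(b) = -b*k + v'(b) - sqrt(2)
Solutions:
 v(b) = C1 + C2*exp(b*(2*2^(5/6)/(sqrt(81 - 8*sqrt(2)) + 9)^(1/3) + 2^(2/3)*(sqrt(81 - 8*sqrt(2)) + 9)^(1/3))/12)*sin(sqrt(3)*b*(-2*2^(5/6)/(sqrt(81 - 8*sqrt(2)) + 9)^(1/3) + 2^(2/3)*(sqrt(81 - 8*sqrt(2)) + 9)^(1/3))/12) + C3*exp(b*(2*2^(5/6)/(sqrt(81 - 8*sqrt(2)) + 9)^(1/3) + 2^(2/3)*(sqrt(81 - 8*sqrt(2)) + 9)^(1/3))/12)*cos(sqrt(3)*b*(-2*2^(5/6)/(sqrt(81 - 8*sqrt(2)) + 9)^(1/3) + 2^(2/3)*(sqrt(81 - 8*sqrt(2)) + 9)^(1/3))/12) + C4*exp(-b*(2*2^(5/6)/(sqrt(81 - 8*sqrt(2)) + 9)^(1/3) + 2^(2/3)*(sqrt(81 - 8*sqrt(2)) + 9)^(1/3))/6) + b^2*k/2 + sqrt(2)*b*k + sqrt(2)*b


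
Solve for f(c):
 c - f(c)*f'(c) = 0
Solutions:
 f(c) = -sqrt(C1 + c^2)
 f(c) = sqrt(C1 + c^2)


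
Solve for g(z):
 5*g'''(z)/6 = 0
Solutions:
 g(z) = C1 + C2*z + C3*z^2


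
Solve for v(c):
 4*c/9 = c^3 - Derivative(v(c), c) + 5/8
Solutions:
 v(c) = C1 + c^4/4 - 2*c^2/9 + 5*c/8


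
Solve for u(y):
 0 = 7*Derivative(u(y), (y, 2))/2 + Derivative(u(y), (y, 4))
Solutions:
 u(y) = C1 + C2*y + C3*sin(sqrt(14)*y/2) + C4*cos(sqrt(14)*y/2)


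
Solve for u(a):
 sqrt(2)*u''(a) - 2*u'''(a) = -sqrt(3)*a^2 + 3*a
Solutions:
 u(a) = C1 + C2*a + C3*exp(sqrt(2)*a/2) - sqrt(6)*a^4/24 + a^3*(-4*sqrt(3) + 3*sqrt(2))/12 + a^2*(3/2 - sqrt(6))


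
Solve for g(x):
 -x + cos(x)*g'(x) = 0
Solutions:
 g(x) = C1 + Integral(x/cos(x), x)


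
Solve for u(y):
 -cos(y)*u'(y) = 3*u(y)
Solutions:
 u(y) = C1*(sin(y) - 1)^(3/2)/(sin(y) + 1)^(3/2)


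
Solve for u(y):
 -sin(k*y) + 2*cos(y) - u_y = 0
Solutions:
 u(y) = C1 + 2*sin(y) + cos(k*y)/k


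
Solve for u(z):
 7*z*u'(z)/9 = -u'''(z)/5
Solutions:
 u(z) = C1 + Integral(C2*airyai(-105^(1/3)*z/3) + C3*airybi(-105^(1/3)*z/3), z)


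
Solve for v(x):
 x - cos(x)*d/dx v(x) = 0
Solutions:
 v(x) = C1 + Integral(x/cos(x), x)


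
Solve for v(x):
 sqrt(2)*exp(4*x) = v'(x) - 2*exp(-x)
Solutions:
 v(x) = C1 + sqrt(2)*exp(4*x)/4 - 2*exp(-x)


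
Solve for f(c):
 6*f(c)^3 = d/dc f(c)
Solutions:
 f(c) = -sqrt(2)*sqrt(-1/(C1 + 6*c))/2
 f(c) = sqrt(2)*sqrt(-1/(C1 + 6*c))/2


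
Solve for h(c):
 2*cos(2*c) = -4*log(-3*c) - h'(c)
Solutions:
 h(c) = C1 - 4*c*log(-c) - 4*c*log(3) + 4*c - sin(2*c)


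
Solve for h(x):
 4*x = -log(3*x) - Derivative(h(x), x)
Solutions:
 h(x) = C1 - 2*x^2 - x*log(x) - x*log(3) + x


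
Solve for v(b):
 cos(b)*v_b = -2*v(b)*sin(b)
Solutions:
 v(b) = C1*cos(b)^2


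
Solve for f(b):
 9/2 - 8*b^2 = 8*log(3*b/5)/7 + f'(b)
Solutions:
 f(b) = C1 - 8*b^3/3 - 8*b*log(b)/7 - 8*b*log(3)/7 + 8*b*log(5)/7 + 79*b/14


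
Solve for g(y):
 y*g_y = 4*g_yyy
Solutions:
 g(y) = C1 + Integral(C2*airyai(2^(1/3)*y/2) + C3*airybi(2^(1/3)*y/2), y)


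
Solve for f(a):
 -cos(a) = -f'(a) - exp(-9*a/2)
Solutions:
 f(a) = C1 + sin(a) + 2*exp(-9*a/2)/9


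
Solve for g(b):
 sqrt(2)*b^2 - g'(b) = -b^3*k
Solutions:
 g(b) = C1 + b^4*k/4 + sqrt(2)*b^3/3


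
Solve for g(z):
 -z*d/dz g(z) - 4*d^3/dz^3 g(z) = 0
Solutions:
 g(z) = C1 + Integral(C2*airyai(-2^(1/3)*z/2) + C3*airybi(-2^(1/3)*z/2), z)


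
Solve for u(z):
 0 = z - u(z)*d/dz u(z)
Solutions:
 u(z) = -sqrt(C1 + z^2)
 u(z) = sqrt(C1 + z^2)


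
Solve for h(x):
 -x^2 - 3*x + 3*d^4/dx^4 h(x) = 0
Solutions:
 h(x) = C1 + C2*x + C3*x^2 + C4*x^3 + x^6/1080 + x^5/120


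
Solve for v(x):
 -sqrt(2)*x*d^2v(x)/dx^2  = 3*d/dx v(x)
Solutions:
 v(x) = C1 + C2*x^(1 - 3*sqrt(2)/2)


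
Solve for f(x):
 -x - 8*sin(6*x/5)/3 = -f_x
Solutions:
 f(x) = C1 + x^2/2 - 20*cos(6*x/5)/9


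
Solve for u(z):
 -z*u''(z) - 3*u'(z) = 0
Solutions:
 u(z) = C1 + C2/z^2


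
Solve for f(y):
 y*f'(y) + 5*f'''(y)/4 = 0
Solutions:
 f(y) = C1 + Integral(C2*airyai(-10^(2/3)*y/5) + C3*airybi(-10^(2/3)*y/5), y)


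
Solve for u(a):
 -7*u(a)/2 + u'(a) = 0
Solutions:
 u(a) = C1*exp(7*a/2)


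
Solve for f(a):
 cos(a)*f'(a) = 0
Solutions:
 f(a) = C1


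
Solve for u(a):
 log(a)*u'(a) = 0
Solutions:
 u(a) = C1


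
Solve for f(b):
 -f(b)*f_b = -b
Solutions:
 f(b) = -sqrt(C1 + b^2)
 f(b) = sqrt(C1 + b^2)


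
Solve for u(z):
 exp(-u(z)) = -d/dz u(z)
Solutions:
 u(z) = log(C1 - z)


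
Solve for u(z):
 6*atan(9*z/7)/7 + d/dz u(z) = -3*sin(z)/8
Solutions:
 u(z) = C1 - 6*z*atan(9*z/7)/7 + log(81*z^2 + 49)/3 + 3*cos(z)/8


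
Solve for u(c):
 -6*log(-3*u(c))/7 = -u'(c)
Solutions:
 -7*Integral(1/(log(-_y) + log(3)), (_y, u(c)))/6 = C1 - c


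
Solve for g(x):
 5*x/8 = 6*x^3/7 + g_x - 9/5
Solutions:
 g(x) = C1 - 3*x^4/14 + 5*x^2/16 + 9*x/5


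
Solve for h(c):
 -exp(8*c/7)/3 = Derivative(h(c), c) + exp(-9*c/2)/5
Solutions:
 h(c) = C1 - 7*exp(8*c/7)/24 + 2*exp(-9*c/2)/45


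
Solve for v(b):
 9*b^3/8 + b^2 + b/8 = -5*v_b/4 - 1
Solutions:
 v(b) = C1 - 9*b^4/40 - 4*b^3/15 - b^2/20 - 4*b/5


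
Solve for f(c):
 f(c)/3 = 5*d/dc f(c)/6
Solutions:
 f(c) = C1*exp(2*c/5)


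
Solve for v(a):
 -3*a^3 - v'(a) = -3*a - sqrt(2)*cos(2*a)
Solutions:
 v(a) = C1 - 3*a^4/4 + 3*a^2/2 + sqrt(2)*sin(2*a)/2


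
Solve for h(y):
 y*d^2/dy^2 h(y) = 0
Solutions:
 h(y) = C1 + C2*y


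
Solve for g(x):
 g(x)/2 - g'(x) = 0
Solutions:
 g(x) = C1*exp(x/2)


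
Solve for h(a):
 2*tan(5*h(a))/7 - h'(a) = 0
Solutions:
 h(a) = -asin(C1*exp(10*a/7))/5 + pi/5
 h(a) = asin(C1*exp(10*a/7))/5


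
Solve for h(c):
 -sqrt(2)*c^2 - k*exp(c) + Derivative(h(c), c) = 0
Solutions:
 h(c) = C1 + sqrt(2)*c^3/3 + k*exp(c)


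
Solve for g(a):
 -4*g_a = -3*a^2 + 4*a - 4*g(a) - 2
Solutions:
 g(a) = C1*exp(a) - 3*a^2/4 - a/2 - 1


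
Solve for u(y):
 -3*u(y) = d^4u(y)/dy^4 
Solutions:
 u(y) = (C1*sin(sqrt(2)*3^(1/4)*y/2) + C2*cos(sqrt(2)*3^(1/4)*y/2))*exp(-sqrt(2)*3^(1/4)*y/2) + (C3*sin(sqrt(2)*3^(1/4)*y/2) + C4*cos(sqrt(2)*3^(1/4)*y/2))*exp(sqrt(2)*3^(1/4)*y/2)


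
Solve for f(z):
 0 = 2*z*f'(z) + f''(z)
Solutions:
 f(z) = C1 + C2*erf(z)


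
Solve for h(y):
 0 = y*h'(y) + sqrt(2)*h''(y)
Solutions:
 h(y) = C1 + C2*erf(2^(1/4)*y/2)


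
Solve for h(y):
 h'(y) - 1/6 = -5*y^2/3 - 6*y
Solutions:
 h(y) = C1 - 5*y^3/9 - 3*y^2 + y/6


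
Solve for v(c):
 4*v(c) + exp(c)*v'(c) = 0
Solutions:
 v(c) = C1*exp(4*exp(-c))


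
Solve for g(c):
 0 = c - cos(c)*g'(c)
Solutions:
 g(c) = C1 + Integral(c/cos(c), c)


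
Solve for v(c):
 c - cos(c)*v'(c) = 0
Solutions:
 v(c) = C1 + Integral(c/cos(c), c)


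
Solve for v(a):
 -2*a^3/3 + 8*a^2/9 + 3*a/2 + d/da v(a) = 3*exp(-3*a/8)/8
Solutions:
 v(a) = C1 + a^4/6 - 8*a^3/27 - 3*a^2/4 - 1/exp(a)^(3/8)


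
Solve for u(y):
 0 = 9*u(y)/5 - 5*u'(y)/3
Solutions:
 u(y) = C1*exp(27*y/25)


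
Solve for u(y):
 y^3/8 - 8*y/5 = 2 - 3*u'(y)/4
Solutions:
 u(y) = C1 - y^4/24 + 16*y^2/15 + 8*y/3


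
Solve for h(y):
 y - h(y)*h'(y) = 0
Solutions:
 h(y) = -sqrt(C1 + y^2)
 h(y) = sqrt(C1 + y^2)


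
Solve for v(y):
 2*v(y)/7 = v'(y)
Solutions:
 v(y) = C1*exp(2*y/7)


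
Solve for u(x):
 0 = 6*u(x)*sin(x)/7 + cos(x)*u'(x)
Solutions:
 u(x) = C1*cos(x)^(6/7)


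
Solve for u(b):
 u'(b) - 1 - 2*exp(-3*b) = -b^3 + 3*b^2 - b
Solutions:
 u(b) = C1 - b^4/4 + b^3 - b^2/2 + b - 2*exp(-3*b)/3


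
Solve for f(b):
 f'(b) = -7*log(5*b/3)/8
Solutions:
 f(b) = C1 - 7*b*log(b)/8 - 7*b*log(5)/8 + 7*b/8 + 7*b*log(3)/8


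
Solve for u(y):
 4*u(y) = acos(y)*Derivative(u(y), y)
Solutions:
 u(y) = C1*exp(4*Integral(1/acos(y), y))


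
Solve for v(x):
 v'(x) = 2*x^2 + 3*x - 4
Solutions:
 v(x) = C1 + 2*x^3/3 + 3*x^2/2 - 4*x


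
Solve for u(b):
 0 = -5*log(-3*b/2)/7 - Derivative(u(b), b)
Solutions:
 u(b) = C1 - 5*b*log(-b)/7 + 5*b*(-log(3) + log(2) + 1)/7


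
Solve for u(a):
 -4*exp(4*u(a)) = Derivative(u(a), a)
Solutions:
 u(a) = log(-I*(1/(C1 + 16*a))^(1/4))
 u(a) = log(I*(1/(C1 + 16*a))^(1/4))
 u(a) = log(-(1/(C1 + 16*a))^(1/4))
 u(a) = log(1/(C1 + 16*a))/4


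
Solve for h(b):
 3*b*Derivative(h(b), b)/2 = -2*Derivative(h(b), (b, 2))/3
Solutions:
 h(b) = C1 + C2*erf(3*sqrt(2)*b/4)


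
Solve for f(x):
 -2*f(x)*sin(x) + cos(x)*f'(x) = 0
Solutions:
 f(x) = C1/cos(x)^2


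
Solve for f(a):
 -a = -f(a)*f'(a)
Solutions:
 f(a) = -sqrt(C1 + a^2)
 f(a) = sqrt(C1 + a^2)


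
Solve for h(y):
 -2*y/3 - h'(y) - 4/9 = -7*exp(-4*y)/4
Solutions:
 h(y) = C1 - y^2/3 - 4*y/9 - 7*exp(-4*y)/16


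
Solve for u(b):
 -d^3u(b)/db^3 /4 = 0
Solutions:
 u(b) = C1 + C2*b + C3*b^2


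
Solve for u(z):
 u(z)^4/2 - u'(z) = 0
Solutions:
 u(z) = 2^(1/3)*(-1/(C1 + 3*z))^(1/3)
 u(z) = 2^(1/3)*(-1/(C1 + z))^(1/3)*(-3^(2/3) - 3*3^(1/6)*I)/6
 u(z) = 2^(1/3)*(-1/(C1 + z))^(1/3)*(-3^(2/3) + 3*3^(1/6)*I)/6


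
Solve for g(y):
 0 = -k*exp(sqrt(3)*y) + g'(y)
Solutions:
 g(y) = C1 + sqrt(3)*k*exp(sqrt(3)*y)/3


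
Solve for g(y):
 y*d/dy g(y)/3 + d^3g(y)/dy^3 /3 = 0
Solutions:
 g(y) = C1 + Integral(C2*airyai(-y) + C3*airybi(-y), y)


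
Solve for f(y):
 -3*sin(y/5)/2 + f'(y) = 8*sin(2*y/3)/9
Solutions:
 f(y) = C1 - 15*cos(y/5)/2 - 4*cos(2*y/3)/3


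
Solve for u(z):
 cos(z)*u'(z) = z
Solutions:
 u(z) = C1 + Integral(z/cos(z), z)


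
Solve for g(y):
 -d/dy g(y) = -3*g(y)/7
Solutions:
 g(y) = C1*exp(3*y/7)


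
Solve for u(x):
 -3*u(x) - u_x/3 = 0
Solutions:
 u(x) = C1*exp(-9*x)


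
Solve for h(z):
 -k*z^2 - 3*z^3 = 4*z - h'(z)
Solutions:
 h(z) = C1 + k*z^3/3 + 3*z^4/4 + 2*z^2


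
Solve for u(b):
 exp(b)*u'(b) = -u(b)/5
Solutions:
 u(b) = C1*exp(exp(-b)/5)


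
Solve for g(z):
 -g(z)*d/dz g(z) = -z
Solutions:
 g(z) = -sqrt(C1 + z^2)
 g(z) = sqrt(C1 + z^2)


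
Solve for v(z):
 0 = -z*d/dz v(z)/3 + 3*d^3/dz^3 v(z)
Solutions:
 v(z) = C1 + Integral(C2*airyai(3^(1/3)*z/3) + C3*airybi(3^(1/3)*z/3), z)


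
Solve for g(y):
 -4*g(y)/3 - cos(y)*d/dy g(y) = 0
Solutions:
 g(y) = C1*(sin(y) - 1)^(2/3)/(sin(y) + 1)^(2/3)


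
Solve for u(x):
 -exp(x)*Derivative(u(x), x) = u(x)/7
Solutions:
 u(x) = C1*exp(exp(-x)/7)


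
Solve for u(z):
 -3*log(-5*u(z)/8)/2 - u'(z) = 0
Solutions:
 2*Integral(1/(log(-_y) - 3*log(2) + log(5)), (_y, u(z)))/3 = C1 - z


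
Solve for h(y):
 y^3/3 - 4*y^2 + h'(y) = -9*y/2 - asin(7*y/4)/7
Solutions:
 h(y) = C1 - y^4/12 + 4*y^3/3 - 9*y^2/4 - y*asin(7*y/4)/7 - sqrt(16 - 49*y^2)/49


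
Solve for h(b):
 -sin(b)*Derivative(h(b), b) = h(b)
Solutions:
 h(b) = C1*sqrt(cos(b) + 1)/sqrt(cos(b) - 1)


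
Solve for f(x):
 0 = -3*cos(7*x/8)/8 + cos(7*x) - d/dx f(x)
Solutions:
 f(x) = C1 - 3*sin(7*x/8)/7 + sin(7*x)/7


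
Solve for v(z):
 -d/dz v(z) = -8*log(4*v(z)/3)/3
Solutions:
 -3*Integral(1/(log(_y) - log(3) + 2*log(2)), (_y, v(z)))/8 = C1 - z


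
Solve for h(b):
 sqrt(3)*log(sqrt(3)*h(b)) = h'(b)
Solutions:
 -2*sqrt(3)*Integral(1/(2*log(_y) + log(3)), (_y, h(b)))/3 = C1 - b


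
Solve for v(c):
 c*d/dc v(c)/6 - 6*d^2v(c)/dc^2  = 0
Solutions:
 v(c) = C1 + C2*erfi(sqrt(2)*c/12)


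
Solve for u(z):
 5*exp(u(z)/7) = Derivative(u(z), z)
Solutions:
 u(z) = 7*log(-1/(C1 + 5*z)) + 7*log(7)


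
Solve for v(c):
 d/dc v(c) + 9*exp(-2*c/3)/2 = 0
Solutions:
 v(c) = C1 + 27*exp(-2*c/3)/4


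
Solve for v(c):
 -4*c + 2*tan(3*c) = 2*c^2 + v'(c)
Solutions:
 v(c) = C1 - 2*c^3/3 - 2*c^2 - 2*log(cos(3*c))/3


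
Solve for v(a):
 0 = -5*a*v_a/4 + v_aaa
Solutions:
 v(a) = C1 + Integral(C2*airyai(10^(1/3)*a/2) + C3*airybi(10^(1/3)*a/2), a)


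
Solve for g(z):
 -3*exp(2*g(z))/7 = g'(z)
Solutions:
 g(z) = log(-sqrt(1/(C1 + 3*z))) - log(2) + log(14)/2
 g(z) = log(1/(C1 + 3*z))/2 - log(2) + log(14)/2


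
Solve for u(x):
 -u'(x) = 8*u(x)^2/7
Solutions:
 u(x) = 7/(C1 + 8*x)


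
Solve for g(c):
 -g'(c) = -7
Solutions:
 g(c) = C1 + 7*c


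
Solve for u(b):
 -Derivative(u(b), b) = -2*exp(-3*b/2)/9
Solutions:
 u(b) = C1 - 4*exp(-3*b/2)/27


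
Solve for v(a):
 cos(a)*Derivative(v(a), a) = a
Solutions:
 v(a) = C1 + Integral(a/cos(a), a)


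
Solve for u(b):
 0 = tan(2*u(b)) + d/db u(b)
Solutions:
 u(b) = -asin(C1*exp(-2*b))/2 + pi/2
 u(b) = asin(C1*exp(-2*b))/2


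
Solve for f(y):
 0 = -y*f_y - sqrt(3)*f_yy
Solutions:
 f(y) = C1 + C2*erf(sqrt(2)*3^(3/4)*y/6)


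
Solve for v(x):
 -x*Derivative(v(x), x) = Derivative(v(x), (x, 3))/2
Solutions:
 v(x) = C1 + Integral(C2*airyai(-2^(1/3)*x) + C3*airybi(-2^(1/3)*x), x)


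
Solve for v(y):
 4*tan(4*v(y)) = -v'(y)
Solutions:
 v(y) = -asin(C1*exp(-16*y))/4 + pi/4
 v(y) = asin(C1*exp(-16*y))/4


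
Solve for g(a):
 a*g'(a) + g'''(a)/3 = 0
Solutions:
 g(a) = C1 + Integral(C2*airyai(-3^(1/3)*a) + C3*airybi(-3^(1/3)*a), a)


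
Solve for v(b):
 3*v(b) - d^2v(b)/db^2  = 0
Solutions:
 v(b) = C1*exp(-sqrt(3)*b) + C2*exp(sqrt(3)*b)


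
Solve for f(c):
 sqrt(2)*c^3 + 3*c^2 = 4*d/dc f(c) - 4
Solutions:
 f(c) = C1 + sqrt(2)*c^4/16 + c^3/4 + c


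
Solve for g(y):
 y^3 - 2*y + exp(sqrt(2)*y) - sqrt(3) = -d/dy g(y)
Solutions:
 g(y) = C1 - y^4/4 + y^2 + sqrt(3)*y - sqrt(2)*exp(sqrt(2)*y)/2


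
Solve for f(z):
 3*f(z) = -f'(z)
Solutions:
 f(z) = C1*exp(-3*z)


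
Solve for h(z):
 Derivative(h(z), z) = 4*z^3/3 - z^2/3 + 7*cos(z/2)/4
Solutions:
 h(z) = C1 + z^4/3 - z^3/9 + 7*sin(z/2)/2


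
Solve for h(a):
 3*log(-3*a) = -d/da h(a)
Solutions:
 h(a) = C1 - 3*a*log(-a) + 3*a*(1 - log(3))


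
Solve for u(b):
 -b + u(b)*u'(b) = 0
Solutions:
 u(b) = -sqrt(C1 + b^2)
 u(b) = sqrt(C1 + b^2)


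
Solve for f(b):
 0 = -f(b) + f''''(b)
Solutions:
 f(b) = C1*exp(-b) + C2*exp(b) + C3*sin(b) + C4*cos(b)


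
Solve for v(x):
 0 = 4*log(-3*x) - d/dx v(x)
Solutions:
 v(x) = C1 + 4*x*log(-x) + 4*x*(-1 + log(3))


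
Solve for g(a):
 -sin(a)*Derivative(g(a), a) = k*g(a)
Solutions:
 g(a) = C1*exp(k*(-log(cos(a) - 1) + log(cos(a) + 1))/2)


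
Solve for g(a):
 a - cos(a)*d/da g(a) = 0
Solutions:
 g(a) = C1 + Integral(a/cos(a), a)


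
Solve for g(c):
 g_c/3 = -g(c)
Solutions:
 g(c) = C1*exp(-3*c)


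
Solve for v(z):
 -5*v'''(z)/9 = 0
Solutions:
 v(z) = C1 + C2*z + C3*z^2


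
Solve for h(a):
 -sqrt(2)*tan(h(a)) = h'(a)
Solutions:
 h(a) = pi - asin(C1*exp(-sqrt(2)*a))
 h(a) = asin(C1*exp(-sqrt(2)*a))


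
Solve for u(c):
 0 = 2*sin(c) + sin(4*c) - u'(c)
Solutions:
 u(c) = C1 - 2*cos(c) - cos(4*c)/4


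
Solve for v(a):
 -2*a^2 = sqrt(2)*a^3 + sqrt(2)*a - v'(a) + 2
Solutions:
 v(a) = C1 + sqrt(2)*a^4/4 + 2*a^3/3 + sqrt(2)*a^2/2 + 2*a


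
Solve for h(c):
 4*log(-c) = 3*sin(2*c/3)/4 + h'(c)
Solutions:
 h(c) = C1 + 4*c*log(-c) - 4*c + 9*cos(2*c/3)/8


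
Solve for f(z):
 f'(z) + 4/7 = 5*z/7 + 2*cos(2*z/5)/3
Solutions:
 f(z) = C1 + 5*z^2/14 - 4*z/7 + 5*sin(2*z/5)/3


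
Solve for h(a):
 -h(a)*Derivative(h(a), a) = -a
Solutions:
 h(a) = -sqrt(C1 + a^2)
 h(a) = sqrt(C1 + a^2)


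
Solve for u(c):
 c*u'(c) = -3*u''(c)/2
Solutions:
 u(c) = C1 + C2*erf(sqrt(3)*c/3)


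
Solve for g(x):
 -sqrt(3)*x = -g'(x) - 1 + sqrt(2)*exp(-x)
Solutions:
 g(x) = C1 + sqrt(3)*x^2/2 - x - sqrt(2)*exp(-x)


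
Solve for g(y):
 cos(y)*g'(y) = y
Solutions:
 g(y) = C1 + Integral(y/cos(y), y)


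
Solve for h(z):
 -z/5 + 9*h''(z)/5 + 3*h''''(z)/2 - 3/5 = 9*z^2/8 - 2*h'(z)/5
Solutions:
 h(z) = C1 + C2*exp(z*(-3*12^(1/3)*5^(2/3)/(5 + sqrt(115))^(1/3) + 90^(1/3)*(5 + sqrt(115))^(1/3))/30)*sin(10^(1/3)*3^(1/6)*z*(10^(1/3)*3^(2/3)/(5 + sqrt(115))^(1/3) + (5 + sqrt(115))^(1/3))/10) + C3*exp(z*(-3*12^(1/3)*5^(2/3)/(5 + sqrt(115))^(1/3) + 90^(1/3)*(5 + sqrt(115))^(1/3))/30)*cos(10^(1/3)*3^(1/6)*z*(10^(1/3)*3^(2/3)/(5 + sqrt(115))^(1/3) + (5 + sqrt(115))^(1/3))/10) + C4*exp(-z*(-3*12^(1/3)*5^(2/3)/(5 + sqrt(115))^(1/3) + 90^(1/3)*(5 + sqrt(115))^(1/3))/15) + 15*z^3/16 - 397*z^2/32 + 3621*z/32


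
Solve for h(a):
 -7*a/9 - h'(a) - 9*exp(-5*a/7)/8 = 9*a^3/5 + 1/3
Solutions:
 h(a) = C1 - 9*a^4/20 - 7*a^2/18 - a/3 + 63*exp(-5*a/7)/40


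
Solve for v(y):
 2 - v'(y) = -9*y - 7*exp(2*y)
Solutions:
 v(y) = C1 + 9*y^2/2 + 2*y + 7*exp(2*y)/2


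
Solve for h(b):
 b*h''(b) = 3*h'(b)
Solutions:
 h(b) = C1 + C2*b^4


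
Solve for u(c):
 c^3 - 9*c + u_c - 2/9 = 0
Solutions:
 u(c) = C1 - c^4/4 + 9*c^2/2 + 2*c/9


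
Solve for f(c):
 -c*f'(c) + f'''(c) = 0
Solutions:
 f(c) = C1 + Integral(C2*airyai(c) + C3*airybi(c), c)


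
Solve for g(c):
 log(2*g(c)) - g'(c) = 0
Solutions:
 -Integral(1/(log(_y) + log(2)), (_y, g(c))) = C1 - c


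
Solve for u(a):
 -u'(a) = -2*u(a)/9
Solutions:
 u(a) = C1*exp(2*a/9)


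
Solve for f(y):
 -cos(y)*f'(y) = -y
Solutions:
 f(y) = C1 + Integral(y/cos(y), y)


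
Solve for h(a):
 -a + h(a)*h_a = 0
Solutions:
 h(a) = -sqrt(C1 + a^2)
 h(a) = sqrt(C1 + a^2)


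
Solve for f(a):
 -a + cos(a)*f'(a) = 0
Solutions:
 f(a) = C1 + Integral(a/cos(a), a)


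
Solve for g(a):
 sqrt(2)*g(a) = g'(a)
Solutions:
 g(a) = C1*exp(sqrt(2)*a)


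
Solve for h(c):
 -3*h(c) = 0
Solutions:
 h(c) = 0


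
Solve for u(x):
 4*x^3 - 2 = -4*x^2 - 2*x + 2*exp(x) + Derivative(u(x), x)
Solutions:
 u(x) = C1 + x^4 + 4*x^3/3 + x^2 - 2*x - 2*exp(x)


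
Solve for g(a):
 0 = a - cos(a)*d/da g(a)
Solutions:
 g(a) = C1 + Integral(a/cos(a), a)


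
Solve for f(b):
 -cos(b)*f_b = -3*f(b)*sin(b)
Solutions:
 f(b) = C1/cos(b)^3


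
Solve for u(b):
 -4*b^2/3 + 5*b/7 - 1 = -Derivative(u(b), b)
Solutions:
 u(b) = C1 + 4*b^3/9 - 5*b^2/14 + b


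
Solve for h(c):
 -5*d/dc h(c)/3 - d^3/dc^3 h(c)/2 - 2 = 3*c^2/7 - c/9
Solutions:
 h(c) = C1 + C2*sin(sqrt(30)*c/3) + C3*cos(sqrt(30)*c/3) - 3*c^3/35 + c^2/30 - 183*c/175


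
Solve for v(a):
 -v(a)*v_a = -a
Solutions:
 v(a) = -sqrt(C1 + a^2)
 v(a) = sqrt(C1 + a^2)


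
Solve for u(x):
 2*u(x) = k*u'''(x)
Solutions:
 u(x) = C1*exp(2^(1/3)*x*(1/k)^(1/3)) + C2*exp(2^(1/3)*x*(-1 + sqrt(3)*I)*(1/k)^(1/3)/2) + C3*exp(-2^(1/3)*x*(1 + sqrt(3)*I)*(1/k)^(1/3)/2)


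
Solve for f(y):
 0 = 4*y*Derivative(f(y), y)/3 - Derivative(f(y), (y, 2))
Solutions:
 f(y) = C1 + C2*erfi(sqrt(6)*y/3)


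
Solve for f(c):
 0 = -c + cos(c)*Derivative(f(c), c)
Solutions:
 f(c) = C1 + Integral(c/cos(c), c)


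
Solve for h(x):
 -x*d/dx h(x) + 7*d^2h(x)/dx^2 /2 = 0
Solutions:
 h(x) = C1 + C2*erfi(sqrt(7)*x/7)


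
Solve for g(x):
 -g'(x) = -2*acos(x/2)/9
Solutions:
 g(x) = C1 + 2*x*acos(x/2)/9 - 2*sqrt(4 - x^2)/9


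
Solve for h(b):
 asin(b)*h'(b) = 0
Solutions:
 h(b) = C1


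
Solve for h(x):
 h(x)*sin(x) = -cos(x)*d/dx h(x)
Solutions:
 h(x) = C1*cos(x)


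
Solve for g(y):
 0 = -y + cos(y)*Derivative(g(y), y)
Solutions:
 g(y) = C1 + Integral(y/cos(y), y)


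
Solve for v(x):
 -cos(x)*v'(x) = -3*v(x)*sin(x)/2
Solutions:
 v(x) = C1/cos(x)^(3/2)


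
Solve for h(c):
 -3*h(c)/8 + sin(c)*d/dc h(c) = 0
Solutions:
 h(c) = C1*(cos(c) - 1)^(3/16)/(cos(c) + 1)^(3/16)


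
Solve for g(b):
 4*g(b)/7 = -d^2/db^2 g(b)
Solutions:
 g(b) = C1*sin(2*sqrt(7)*b/7) + C2*cos(2*sqrt(7)*b/7)


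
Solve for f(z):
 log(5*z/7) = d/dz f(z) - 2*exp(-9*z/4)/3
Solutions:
 f(z) = C1 + z*log(z) + z*(-log(7) - 1 + log(5)) - 8*exp(-9*z/4)/27


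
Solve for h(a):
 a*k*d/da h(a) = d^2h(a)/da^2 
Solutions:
 h(a) = Piecewise((-sqrt(2)*sqrt(pi)*C1*erf(sqrt(2)*a*sqrt(-k)/2)/(2*sqrt(-k)) - C2, (k > 0) | (k < 0)), (-C1*a - C2, True))


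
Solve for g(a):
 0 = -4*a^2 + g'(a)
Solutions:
 g(a) = C1 + 4*a^3/3


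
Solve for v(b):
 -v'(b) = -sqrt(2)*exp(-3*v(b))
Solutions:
 v(b) = log(C1 + 3*sqrt(2)*b)/3
 v(b) = log((-3^(1/3) - 3^(5/6)*I)*(C1 + sqrt(2)*b)^(1/3)/2)
 v(b) = log((-3^(1/3) + 3^(5/6)*I)*(C1 + sqrt(2)*b)^(1/3)/2)


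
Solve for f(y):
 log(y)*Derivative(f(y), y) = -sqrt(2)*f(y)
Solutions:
 f(y) = C1*exp(-sqrt(2)*li(y))


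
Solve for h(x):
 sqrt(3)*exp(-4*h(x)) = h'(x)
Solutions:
 h(x) = log(-I*(C1 + 4*sqrt(3)*x)^(1/4))
 h(x) = log(I*(C1 + 4*sqrt(3)*x)^(1/4))
 h(x) = log(-(C1 + 4*sqrt(3)*x)^(1/4))
 h(x) = log(C1 + 4*sqrt(3)*x)/4


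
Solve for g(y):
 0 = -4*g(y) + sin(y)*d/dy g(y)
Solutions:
 g(y) = C1*(cos(y)^2 - 2*cos(y) + 1)/(cos(y)^2 + 2*cos(y) + 1)


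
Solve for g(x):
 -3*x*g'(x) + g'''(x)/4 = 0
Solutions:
 g(x) = C1 + Integral(C2*airyai(12^(1/3)*x) + C3*airybi(12^(1/3)*x), x)


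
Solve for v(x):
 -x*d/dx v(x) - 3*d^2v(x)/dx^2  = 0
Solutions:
 v(x) = C1 + C2*erf(sqrt(6)*x/6)


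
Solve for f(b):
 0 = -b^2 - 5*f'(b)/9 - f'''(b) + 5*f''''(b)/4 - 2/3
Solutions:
 f(b) = C1 + C2*exp(b*(-2^(1/3)*(5*sqrt(6585) + 407)^(1/3) - 8*2^(2/3)/(5*sqrt(6585) + 407)^(1/3) + 8)/30)*sin(2^(1/3)*sqrt(3)*b*(-(5*sqrt(6585) + 407)^(1/3) + 8*2^(1/3)/(5*sqrt(6585) + 407)^(1/3))/30) + C3*exp(b*(-2^(1/3)*(5*sqrt(6585) + 407)^(1/3) - 8*2^(2/3)/(5*sqrt(6585) + 407)^(1/3) + 8)/30)*cos(2^(1/3)*sqrt(3)*b*(-(5*sqrt(6585) + 407)^(1/3) + 8*2^(1/3)/(5*sqrt(6585) + 407)^(1/3))/30) + C4*exp(b*(8*2^(2/3)/(5*sqrt(6585) + 407)^(1/3) + 4 + 2^(1/3)*(5*sqrt(6585) + 407)^(1/3))/15) - 3*b^3/5 + 132*b/25


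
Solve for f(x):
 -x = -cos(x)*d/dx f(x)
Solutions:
 f(x) = C1 + Integral(x/cos(x), x)


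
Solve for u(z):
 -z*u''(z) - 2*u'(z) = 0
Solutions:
 u(z) = C1 + C2/z


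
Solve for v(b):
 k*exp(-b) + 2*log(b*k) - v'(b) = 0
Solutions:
 v(b) = C1 + 2*b*log(b*k) - 2*b - k*exp(-b)


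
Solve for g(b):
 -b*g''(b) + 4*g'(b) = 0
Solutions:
 g(b) = C1 + C2*b^5


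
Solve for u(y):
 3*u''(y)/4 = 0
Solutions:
 u(y) = C1 + C2*y


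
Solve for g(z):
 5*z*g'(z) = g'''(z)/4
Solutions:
 g(z) = C1 + Integral(C2*airyai(20^(1/3)*z) + C3*airybi(20^(1/3)*z), z)


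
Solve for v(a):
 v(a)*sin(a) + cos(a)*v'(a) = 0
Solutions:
 v(a) = C1*cos(a)


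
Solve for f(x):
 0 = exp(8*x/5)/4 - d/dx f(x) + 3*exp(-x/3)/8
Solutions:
 f(x) = C1 + 5*exp(8*x/5)/32 - 9*exp(-x/3)/8


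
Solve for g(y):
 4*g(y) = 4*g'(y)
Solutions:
 g(y) = C1*exp(y)


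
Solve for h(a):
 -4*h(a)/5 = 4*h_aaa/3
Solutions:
 h(a) = C3*exp(-3^(1/3)*5^(2/3)*a/5) + (C1*sin(3^(5/6)*5^(2/3)*a/10) + C2*cos(3^(5/6)*5^(2/3)*a/10))*exp(3^(1/3)*5^(2/3)*a/10)


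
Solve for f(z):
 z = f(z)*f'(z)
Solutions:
 f(z) = -sqrt(C1 + z^2)
 f(z) = sqrt(C1 + z^2)


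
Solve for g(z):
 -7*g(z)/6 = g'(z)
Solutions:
 g(z) = C1*exp(-7*z/6)


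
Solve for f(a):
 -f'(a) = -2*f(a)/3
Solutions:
 f(a) = C1*exp(2*a/3)


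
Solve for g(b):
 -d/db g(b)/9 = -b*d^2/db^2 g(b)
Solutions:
 g(b) = C1 + C2*b^(10/9)


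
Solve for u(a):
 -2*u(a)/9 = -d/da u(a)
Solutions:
 u(a) = C1*exp(2*a/9)


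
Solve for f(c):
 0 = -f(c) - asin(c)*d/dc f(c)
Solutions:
 f(c) = C1*exp(-Integral(1/asin(c), c))


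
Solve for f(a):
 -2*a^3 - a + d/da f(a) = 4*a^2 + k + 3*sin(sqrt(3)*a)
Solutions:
 f(a) = C1 + a^4/2 + 4*a^3/3 + a^2/2 + a*k - sqrt(3)*cos(sqrt(3)*a)


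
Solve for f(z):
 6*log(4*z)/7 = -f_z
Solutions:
 f(z) = C1 - 6*z*log(z)/7 - 12*z*log(2)/7 + 6*z/7


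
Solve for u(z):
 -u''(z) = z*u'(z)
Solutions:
 u(z) = C1 + C2*erf(sqrt(2)*z/2)


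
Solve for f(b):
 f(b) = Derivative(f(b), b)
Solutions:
 f(b) = C1*exp(b)


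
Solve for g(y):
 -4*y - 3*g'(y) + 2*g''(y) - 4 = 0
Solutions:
 g(y) = C1 + C2*exp(3*y/2) - 2*y^2/3 - 20*y/9


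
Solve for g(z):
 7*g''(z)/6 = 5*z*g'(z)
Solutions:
 g(z) = C1 + C2*erfi(sqrt(105)*z/7)


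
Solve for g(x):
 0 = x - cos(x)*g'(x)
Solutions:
 g(x) = C1 + Integral(x/cos(x), x)


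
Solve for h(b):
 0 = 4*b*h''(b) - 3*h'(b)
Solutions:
 h(b) = C1 + C2*b^(7/4)


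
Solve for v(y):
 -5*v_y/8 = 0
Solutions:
 v(y) = C1


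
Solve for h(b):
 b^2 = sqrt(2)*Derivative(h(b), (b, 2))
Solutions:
 h(b) = C1 + C2*b + sqrt(2)*b^4/24


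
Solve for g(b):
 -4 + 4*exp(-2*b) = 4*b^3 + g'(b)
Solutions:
 g(b) = C1 - b^4 - 4*b - 2*exp(-2*b)


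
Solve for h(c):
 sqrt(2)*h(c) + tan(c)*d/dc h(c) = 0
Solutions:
 h(c) = C1/sin(c)^(sqrt(2))


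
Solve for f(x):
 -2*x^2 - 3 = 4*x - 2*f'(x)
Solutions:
 f(x) = C1 + x^3/3 + x^2 + 3*x/2


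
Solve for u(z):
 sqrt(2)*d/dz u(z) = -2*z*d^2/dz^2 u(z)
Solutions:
 u(z) = C1 + C2*z^(1 - sqrt(2)/2)


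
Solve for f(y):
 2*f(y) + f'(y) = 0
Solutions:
 f(y) = C1*exp(-2*y)


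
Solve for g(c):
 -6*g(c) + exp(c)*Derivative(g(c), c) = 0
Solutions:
 g(c) = C1*exp(-6*exp(-c))


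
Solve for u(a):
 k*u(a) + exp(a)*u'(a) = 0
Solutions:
 u(a) = C1*exp(k*exp(-a))


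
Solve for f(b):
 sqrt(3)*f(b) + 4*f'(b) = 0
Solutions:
 f(b) = C1*exp(-sqrt(3)*b/4)


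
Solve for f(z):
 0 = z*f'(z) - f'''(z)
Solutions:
 f(z) = C1 + Integral(C2*airyai(z) + C3*airybi(z), z)


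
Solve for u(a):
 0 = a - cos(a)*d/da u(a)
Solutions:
 u(a) = C1 + Integral(a/cos(a), a)


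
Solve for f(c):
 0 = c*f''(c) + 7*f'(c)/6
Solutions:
 f(c) = C1 + C2/c^(1/6)


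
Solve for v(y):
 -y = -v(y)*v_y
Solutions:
 v(y) = -sqrt(C1 + y^2)
 v(y) = sqrt(C1 + y^2)


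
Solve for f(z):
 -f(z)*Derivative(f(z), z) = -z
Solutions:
 f(z) = -sqrt(C1 + z^2)
 f(z) = sqrt(C1 + z^2)


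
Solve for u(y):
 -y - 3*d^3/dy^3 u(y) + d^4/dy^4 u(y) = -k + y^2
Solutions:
 u(y) = C1 + C2*y + C3*y^2 + C4*exp(3*y) - y^5/180 - 5*y^4/216 + y^3*(9*k - 5)/162


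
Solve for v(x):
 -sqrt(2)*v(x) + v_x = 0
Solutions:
 v(x) = C1*exp(sqrt(2)*x)


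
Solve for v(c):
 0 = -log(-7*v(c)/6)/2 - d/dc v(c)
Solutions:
 2*Integral(1/(log(-_y) - log(6) + log(7)), (_y, v(c))) = C1 - c


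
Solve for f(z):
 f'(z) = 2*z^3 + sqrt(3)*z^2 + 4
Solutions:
 f(z) = C1 + z^4/2 + sqrt(3)*z^3/3 + 4*z


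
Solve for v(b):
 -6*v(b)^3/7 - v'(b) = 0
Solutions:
 v(b) = -sqrt(14)*sqrt(-1/(C1 - 6*b))/2
 v(b) = sqrt(14)*sqrt(-1/(C1 - 6*b))/2


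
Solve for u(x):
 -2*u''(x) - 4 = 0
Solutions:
 u(x) = C1 + C2*x - x^2


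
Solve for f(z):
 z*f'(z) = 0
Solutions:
 f(z) = C1


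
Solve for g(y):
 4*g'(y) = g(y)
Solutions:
 g(y) = C1*exp(y/4)


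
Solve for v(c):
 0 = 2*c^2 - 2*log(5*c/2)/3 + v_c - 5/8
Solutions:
 v(c) = C1 - 2*c^3/3 + 2*c*log(c)/3 - 2*c*log(2)/3 - c/24 + 2*c*log(5)/3


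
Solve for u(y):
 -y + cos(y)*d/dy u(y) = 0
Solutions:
 u(y) = C1 + Integral(y/cos(y), y)


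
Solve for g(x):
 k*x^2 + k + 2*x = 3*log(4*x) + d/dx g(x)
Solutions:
 g(x) = C1 + k*x^3/3 + k*x + x^2 - 3*x*log(x) - x*log(64) + 3*x


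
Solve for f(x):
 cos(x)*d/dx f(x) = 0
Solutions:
 f(x) = C1


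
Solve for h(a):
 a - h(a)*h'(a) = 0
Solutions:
 h(a) = -sqrt(C1 + a^2)
 h(a) = sqrt(C1 + a^2)


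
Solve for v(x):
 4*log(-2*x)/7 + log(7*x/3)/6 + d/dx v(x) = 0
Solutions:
 v(x) = C1 - 31*x*log(x)/42 + x*(-24*log(2) - 7*log(7) + 7*log(3) + 31 - 24*I*pi)/42


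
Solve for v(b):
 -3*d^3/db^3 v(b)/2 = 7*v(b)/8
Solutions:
 v(b) = C3*exp(b*(-126^(1/3) + 3*14^(1/3)*3^(2/3))/24)*sin(14^(1/3)*3^(1/6)*b/4) + C4*exp(b*(-126^(1/3) + 3*14^(1/3)*3^(2/3))/24)*cos(14^(1/3)*3^(1/6)*b/4) + C5*exp(-b*(126^(1/3) + 3*14^(1/3)*3^(2/3))/24) + (C1*sin(14^(1/3)*3^(1/6)*b/4) + C2*cos(14^(1/3)*3^(1/6)*b/4))*exp(126^(1/3)*b/12)


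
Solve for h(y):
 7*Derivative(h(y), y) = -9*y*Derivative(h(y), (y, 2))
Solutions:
 h(y) = C1 + C2*y^(2/9)


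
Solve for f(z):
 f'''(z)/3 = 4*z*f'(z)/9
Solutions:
 f(z) = C1 + Integral(C2*airyai(6^(2/3)*z/3) + C3*airybi(6^(2/3)*z/3), z)


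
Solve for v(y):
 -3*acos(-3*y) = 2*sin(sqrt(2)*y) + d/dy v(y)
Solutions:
 v(y) = C1 - 3*y*acos(-3*y) - sqrt(1 - 9*y^2) + sqrt(2)*cos(sqrt(2)*y)


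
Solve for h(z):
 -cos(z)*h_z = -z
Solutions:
 h(z) = C1 + Integral(z/cos(z), z)


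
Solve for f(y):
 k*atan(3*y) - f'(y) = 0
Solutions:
 f(y) = C1 + k*(y*atan(3*y) - log(9*y^2 + 1)/6)


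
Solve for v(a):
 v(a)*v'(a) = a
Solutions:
 v(a) = -sqrt(C1 + a^2)
 v(a) = sqrt(C1 + a^2)


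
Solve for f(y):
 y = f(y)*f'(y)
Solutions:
 f(y) = -sqrt(C1 + y^2)
 f(y) = sqrt(C1 + y^2)


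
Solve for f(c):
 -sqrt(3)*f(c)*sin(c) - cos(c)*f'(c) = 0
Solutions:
 f(c) = C1*cos(c)^(sqrt(3))


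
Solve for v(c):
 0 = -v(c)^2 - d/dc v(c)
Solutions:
 v(c) = 1/(C1 + c)


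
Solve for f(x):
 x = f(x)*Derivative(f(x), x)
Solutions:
 f(x) = -sqrt(C1 + x^2)
 f(x) = sqrt(C1 + x^2)


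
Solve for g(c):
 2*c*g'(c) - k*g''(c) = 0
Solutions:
 g(c) = C1 + C2*erf(c*sqrt(-1/k))/sqrt(-1/k)


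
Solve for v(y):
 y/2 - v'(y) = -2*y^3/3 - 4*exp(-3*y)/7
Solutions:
 v(y) = C1 + y^4/6 + y^2/4 - 4*exp(-3*y)/21


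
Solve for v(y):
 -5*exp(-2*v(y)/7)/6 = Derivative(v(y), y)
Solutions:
 v(y) = 7*log(-sqrt(C1 - 5*y)) - 7*log(21)/2
 v(y) = 7*log(C1 - 5*y)/2 - 7*log(21)/2


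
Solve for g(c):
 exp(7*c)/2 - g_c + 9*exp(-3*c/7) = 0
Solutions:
 g(c) = C1 + exp(7*c)/14 - 21*exp(-3*c/7)


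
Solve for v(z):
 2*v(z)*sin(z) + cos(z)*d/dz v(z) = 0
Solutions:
 v(z) = C1*cos(z)^2


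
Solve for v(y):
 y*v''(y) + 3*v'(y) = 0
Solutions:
 v(y) = C1 + C2/y^2


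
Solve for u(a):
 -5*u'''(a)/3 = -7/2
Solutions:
 u(a) = C1 + C2*a + C3*a^2 + 7*a^3/20


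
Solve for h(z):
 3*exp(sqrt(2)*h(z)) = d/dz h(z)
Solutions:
 h(z) = sqrt(2)*(2*log(-1/(C1 + 3*z)) - log(2))/4


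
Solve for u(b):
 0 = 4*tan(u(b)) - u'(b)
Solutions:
 u(b) = pi - asin(C1*exp(4*b))
 u(b) = asin(C1*exp(4*b))


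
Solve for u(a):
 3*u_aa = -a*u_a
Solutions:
 u(a) = C1 + C2*erf(sqrt(6)*a/6)


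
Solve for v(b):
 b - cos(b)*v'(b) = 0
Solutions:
 v(b) = C1 + Integral(b/cos(b), b)


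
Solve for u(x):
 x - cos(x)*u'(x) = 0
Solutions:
 u(x) = C1 + Integral(x/cos(x), x)


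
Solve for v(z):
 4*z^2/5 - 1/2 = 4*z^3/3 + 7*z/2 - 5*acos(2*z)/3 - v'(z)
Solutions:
 v(z) = C1 + z^4/3 - 4*z^3/15 + 7*z^2/4 - 5*z*acos(2*z)/3 + z/2 + 5*sqrt(1 - 4*z^2)/6


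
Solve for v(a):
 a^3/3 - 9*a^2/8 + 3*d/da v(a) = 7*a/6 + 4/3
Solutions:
 v(a) = C1 - a^4/36 + a^3/8 + 7*a^2/36 + 4*a/9


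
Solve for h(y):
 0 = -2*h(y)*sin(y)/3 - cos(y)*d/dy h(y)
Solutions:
 h(y) = C1*cos(y)^(2/3)


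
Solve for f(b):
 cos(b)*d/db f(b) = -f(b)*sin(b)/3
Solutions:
 f(b) = C1*cos(b)^(1/3)


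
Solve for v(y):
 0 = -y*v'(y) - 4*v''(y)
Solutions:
 v(y) = C1 + C2*erf(sqrt(2)*y/4)


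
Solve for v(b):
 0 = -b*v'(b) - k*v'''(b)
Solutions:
 v(b) = C1 + Integral(C2*airyai(b*(-1/k)^(1/3)) + C3*airybi(b*(-1/k)^(1/3)), b)


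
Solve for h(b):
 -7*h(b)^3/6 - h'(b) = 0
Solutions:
 h(b) = -sqrt(3)*sqrt(-1/(C1 - 7*b))
 h(b) = sqrt(3)*sqrt(-1/(C1 - 7*b))


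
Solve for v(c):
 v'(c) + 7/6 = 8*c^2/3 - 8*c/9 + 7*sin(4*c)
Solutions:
 v(c) = C1 + 8*c^3/9 - 4*c^2/9 - 7*c/6 - 7*cos(4*c)/4


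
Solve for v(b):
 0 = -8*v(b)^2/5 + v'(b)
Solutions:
 v(b) = -5/(C1 + 8*b)


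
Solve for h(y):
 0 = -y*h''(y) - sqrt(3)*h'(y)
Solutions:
 h(y) = C1 + C2*y^(1 - sqrt(3))


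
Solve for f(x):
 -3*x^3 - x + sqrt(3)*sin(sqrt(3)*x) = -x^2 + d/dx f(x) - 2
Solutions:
 f(x) = C1 - 3*x^4/4 + x^3/3 - x^2/2 + 2*x - cos(sqrt(3)*x)


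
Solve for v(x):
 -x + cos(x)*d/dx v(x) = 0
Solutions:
 v(x) = C1 + Integral(x/cos(x), x)


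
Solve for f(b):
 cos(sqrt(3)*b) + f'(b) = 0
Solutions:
 f(b) = C1 - sqrt(3)*sin(sqrt(3)*b)/3


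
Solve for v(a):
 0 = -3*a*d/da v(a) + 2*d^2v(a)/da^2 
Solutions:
 v(a) = C1 + C2*erfi(sqrt(3)*a/2)


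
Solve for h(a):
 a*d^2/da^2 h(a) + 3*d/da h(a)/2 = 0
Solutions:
 h(a) = C1 + C2/sqrt(a)


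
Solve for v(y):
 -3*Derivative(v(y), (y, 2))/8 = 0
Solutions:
 v(y) = C1 + C2*y


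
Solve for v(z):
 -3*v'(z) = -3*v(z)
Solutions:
 v(z) = C1*exp(z)


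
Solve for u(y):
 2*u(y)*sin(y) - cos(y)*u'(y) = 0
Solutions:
 u(y) = C1/cos(y)^2


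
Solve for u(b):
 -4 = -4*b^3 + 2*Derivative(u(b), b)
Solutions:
 u(b) = C1 + b^4/2 - 2*b


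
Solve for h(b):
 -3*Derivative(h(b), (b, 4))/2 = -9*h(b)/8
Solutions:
 h(b) = C1*exp(-sqrt(2)*3^(1/4)*b/2) + C2*exp(sqrt(2)*3^(1/4)*b/2) + C3*sin(sqrt(2)*3^(1/4)*b/2) + C4*cos(sqrt(2)*3^(1/4)*b/2)


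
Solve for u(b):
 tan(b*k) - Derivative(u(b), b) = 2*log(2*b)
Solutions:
 u(b) = C1 - 2*b*log(b) - 2*b*log(2) + 2*b + Piecewise((-log(cos(b*k))/k, Ne(k, 0)), (0, True))


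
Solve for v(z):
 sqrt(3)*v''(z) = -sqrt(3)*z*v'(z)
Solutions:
 v(z) = C1 + C2*erf(sqrt(2)*z/2)


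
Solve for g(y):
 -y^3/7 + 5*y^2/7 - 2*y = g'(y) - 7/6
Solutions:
 g(y) = C1 - y^4/28 + 5*y^3/21 - y^2 + 7*y/6


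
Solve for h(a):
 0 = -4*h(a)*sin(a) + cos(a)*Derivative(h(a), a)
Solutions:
 h(a) = C1/cos(a)^4


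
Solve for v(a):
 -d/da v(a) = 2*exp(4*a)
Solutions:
 v(a) = C1 - exp(4*a)/2


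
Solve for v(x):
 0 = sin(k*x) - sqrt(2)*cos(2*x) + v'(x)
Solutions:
 v(x) = C1 + sqrt(2)*sin(2*x)/2 + cos(k*x)/k


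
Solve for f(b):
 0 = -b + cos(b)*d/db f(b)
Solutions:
 f(b) = C1 + Integral(b/cos(b), b)


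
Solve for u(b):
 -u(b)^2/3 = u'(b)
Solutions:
 u(b) = 3/(C1 + b)


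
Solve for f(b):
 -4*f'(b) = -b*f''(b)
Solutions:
 f(b) = C1 + C2*b^5
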